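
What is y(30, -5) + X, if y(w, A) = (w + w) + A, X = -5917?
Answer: -5862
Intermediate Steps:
y(w, A) = A + 2*w (y(w, A) = 2*w + A = A + 2*w)
y(30, -5) + X = (-5 + 2*30) - 5917 = (-5 + 60) - 5917 = 55 - 5917 = -5862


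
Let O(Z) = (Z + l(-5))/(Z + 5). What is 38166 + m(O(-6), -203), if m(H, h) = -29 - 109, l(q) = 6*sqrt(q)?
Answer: 38028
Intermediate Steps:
O(Z) = (Z + 6*I*sqrt(5))/(5 + Z) (O(Z) = (Z + 6*sqrt(-5))/(Z + 5) = (Z + 6*(I*sqrt(5)))/(5 + Z) = (Z + 6*I*sqrt(5))/(5 + Z))
m(H, h) = -138
38166 + m(O(-6), -203) = 38166 - 138 = 38028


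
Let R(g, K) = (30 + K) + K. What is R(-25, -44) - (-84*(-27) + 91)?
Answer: -2417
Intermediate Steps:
R(g, K) = 30 + 2*K
R(-25, -44) - (-84*(-27) + 91) = (30 + 2*(-44)) - (-84*(-27) + 91) = (30 - 88) - (2268 + 91) = -58 - 1*2359 = -58 - 2359 = -2417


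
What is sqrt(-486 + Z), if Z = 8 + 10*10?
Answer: 3*I*sqrt(42) ≈ 19.442*I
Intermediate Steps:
Z = 108 (Z = 8 + 100 = 108)
sqrt(-486 + Z) = sqrt(-486 + 108) = sqrt(-378) = 3*I*sqrt(42)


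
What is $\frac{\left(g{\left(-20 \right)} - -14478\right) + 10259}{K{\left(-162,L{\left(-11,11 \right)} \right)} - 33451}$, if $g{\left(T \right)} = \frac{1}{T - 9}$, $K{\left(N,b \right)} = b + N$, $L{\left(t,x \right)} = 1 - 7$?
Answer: $- \frac{717372}{974951} \approx -0.7358$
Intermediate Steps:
$L{\left(t,x \right)} = -6$ ($L{\left(t,x \right)} = 1 - 7 = -6$)
$K{\left(N,b \right)} = N + b$
$g{\left(T \right)} = \frac{1}{-9 + T}$
$\frac{\left(g{\left(-20 \right)} - -14478\right) + 10259}{K{\left(-162,L{\left(-11,11 \right)} \right)} - 33451} = \frac{\left(\frac{1}{-9 - 20} - -14478\right) + 10259}{\left(-162 - 6\right) - 33451} = \frac{\left(\frac{1}{-29} + 14478\right) + 10259}{-168 - 33451} = \frac{\left(- \frac{1}{29} + 14478\right) + 10259}{-33619} = \left(\frac{419861}{29} + 10259\right) \left(- \frac{1}{33619}\right) = \frac{717372}{29} \left(- \frac{1}{33619}\right) = - \frac{717372}{974951}$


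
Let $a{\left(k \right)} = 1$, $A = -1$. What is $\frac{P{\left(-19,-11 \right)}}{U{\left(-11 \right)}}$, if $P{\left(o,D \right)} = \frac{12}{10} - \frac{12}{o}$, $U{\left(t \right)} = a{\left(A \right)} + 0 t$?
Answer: $\frac{174}{95} \approx 1.8316$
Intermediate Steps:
$U{\left(t \right)} = 1$ ($U{\left(t \right)} = 1 + 0 t = 1 + 0 = 1$)
$P{\left(o,D \right)} = \frac{6}{5} - \frac{12}{o}$ ($P{\left(o,D \right)} = 12 \cdot \frac{1}{10} - \frac{12}{o} = \frac{6}{5} - \frac{12}{o}$)
$\frac{P{\left(-19,-11 \right)}}{U{\left(-11 \right)}} = \frac{\frac{6}{5} - \frac{12}{-19}}{1} = \left(\frac{6}{5} - - \frac{12}{19}\right) 1 = \left(\frac{6}{5} + \frac{12}{19}\right) 1 = \frac{174}{95} \cdot 1 = \frac{174}{95}$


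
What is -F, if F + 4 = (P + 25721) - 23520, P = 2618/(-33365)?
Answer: -73300287/33365 ≈ -2196.9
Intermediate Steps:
P = -2618/33365 (P = 2618*(-1/33365) = -2618/33365 ≈ -0.078465)
F = 73300287/33365 (F = -4 + ((-2618/33365 + 25721) - 23520) = -4 + (858178547/33365 - 23520) = -4 + 73433747/33365 = 73300287/33365 ≈ 2196.9)
-F = -1*73300287/33365 = -73300287/33365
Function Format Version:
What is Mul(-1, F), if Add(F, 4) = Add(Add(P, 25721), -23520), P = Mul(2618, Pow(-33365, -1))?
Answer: Rational(-73300287, 33365) ≈ -2196.9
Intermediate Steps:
P = Rational(-2618, 33365) (P = Mul(2618, Rational(-1, 33365)) = Rational(-2618, 33365) ≈ -0.078465)
F = Rational(73300287, 33365) (F = Add(-4, Add(Add(Rational(-2618, 33365), 25721), -23520)) = Add(-4, Add(Rational(858178547, 33365), -23520)) = Add(-4, Rational(73433747, 33365)) = Rational(73300287, 33365) ≈ 2196.9)
Mul(-1, F) = Mul(-1, Rational(73300287, 33365)) = Rational(-73300287, 33365)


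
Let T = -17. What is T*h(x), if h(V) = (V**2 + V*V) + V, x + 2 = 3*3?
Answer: -1785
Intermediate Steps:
x = 7 (x = -2 + 3*3 = -2 + 9 = 7)
h(V) = V + 2*V**2 (h(V) = (V**2 + V**2) + V = 2*V**2 + V = V + 2*V**2)
T*h(x) = -119*(1 + 2*7) = -119*(1 + 14) = -119*15 = -17*105 = -1785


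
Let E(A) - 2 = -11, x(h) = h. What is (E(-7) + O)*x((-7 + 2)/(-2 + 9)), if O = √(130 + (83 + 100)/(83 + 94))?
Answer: 45/7 - 15*√50681/413 ≈ -1.7479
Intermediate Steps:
E(A) = -9 (E(A) = 2 - 11 = -9)
O = 3*√50681/59 (O = √(130 + 183/177) = √(130 + 183*(1/177)) = √(130 + 61/59) = √(7731/59) = 3*√50681/59 ≈ 11.447)
(E(-7) + O)*x((-7 + 2)/(-2 + 9)) = (-9 + 3*√50681/59)*((-7 + 2)/(-2 + 9)) = (-9 + 3*√50681/59)*(-5/7) = 45/7 - 15*√50681/413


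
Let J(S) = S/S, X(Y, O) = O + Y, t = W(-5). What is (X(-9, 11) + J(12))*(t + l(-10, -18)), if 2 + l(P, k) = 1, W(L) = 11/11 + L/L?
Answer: 3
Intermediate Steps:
W(L) = 2 (W(L) = 11*(1/11) + 1 = 1 + 1 = 2)
t = 2
l(P, k) = -1 (l(P, k) = -2 + 1 = -1)
J(S) = 1
(X(-9, 11) + J(12))*(t + l(-10, -18)) = ((11 - 9) + 1)*(2 - 1) = (2 + 1)*1 = 3*1 = 3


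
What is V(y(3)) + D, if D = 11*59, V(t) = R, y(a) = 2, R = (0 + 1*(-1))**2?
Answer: 650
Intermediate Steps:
R = 1 (R = (0 - 1)**2 = (-1)**2 = 1)
V(t) = 1
D = 649
V(y(3)) + D = 1 + 649 = 650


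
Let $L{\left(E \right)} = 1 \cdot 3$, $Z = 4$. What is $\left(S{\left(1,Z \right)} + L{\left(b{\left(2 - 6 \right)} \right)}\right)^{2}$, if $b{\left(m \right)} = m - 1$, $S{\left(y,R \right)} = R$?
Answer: $49$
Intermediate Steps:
$b{\left(m \right)} = -1 + m$ ($b{\left(m \right)} = m - 1 = -1 + m$)
$L{\left(E \right)} = 3$
$\left(S{\left(1,Z \right)} + L{\left(b{\left(2 - 6 \right)} \right)}\right)^{2} = \left(4 + 3\right)^{2} = 7^{2} = 49$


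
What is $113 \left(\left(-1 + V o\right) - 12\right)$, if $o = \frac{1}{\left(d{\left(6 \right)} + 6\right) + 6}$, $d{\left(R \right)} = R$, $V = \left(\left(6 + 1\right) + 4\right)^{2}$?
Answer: $- \frac{12769}{18} \approx -709.39$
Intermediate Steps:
$V = 121$ ($V = \left(7 + 4\right)^{2} = 11^{2} = 121$)
$o = \frac{1}{18}$ ($o = \frac{1}{\left(6 + 6\right) + 6} = \frac{1}{12 + 6} = \frac{1}{18} \approx 0.055556$)
$113 \left(\left(-1 + V o\right) - 12\right) = 113 \left(\left(-1 + 121 \cdot \frac{1}{18}\right) - 12\right) = 113 \left(\left(-1 + \frac{121}{18}\right) - 12\right) = 113 \left(\frac{103}{18} - 12\right) = 113 \left(- \frac{113}{18}\right) = - \frac{12769}{18}$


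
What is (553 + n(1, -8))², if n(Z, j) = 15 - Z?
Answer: 321489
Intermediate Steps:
(553 + n(1, -8))² = (553 + (15 - 1*1))² = (553 + (15 - 1))² = (553 + 14)² = 567² = 321489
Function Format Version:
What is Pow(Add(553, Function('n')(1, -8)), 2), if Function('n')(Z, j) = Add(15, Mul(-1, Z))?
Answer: 321489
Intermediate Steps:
Pow(Add(553, Function('n')(1, -8)), 2) = Pow(Add(553, Add(15, Mul(-1, 1))), 2) = Pow(Add(553, Add(15, -1)), 2) = Pow(Add(553, 14), 2) = Pow(567, 2) = 321489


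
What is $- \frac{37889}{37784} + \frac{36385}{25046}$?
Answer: $\frac{212901473}{473169032} \approx 0.44995$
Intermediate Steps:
$- \frac{37889}{37784} + \frac{36385}{25046} = \frac{212901473}{473169032}$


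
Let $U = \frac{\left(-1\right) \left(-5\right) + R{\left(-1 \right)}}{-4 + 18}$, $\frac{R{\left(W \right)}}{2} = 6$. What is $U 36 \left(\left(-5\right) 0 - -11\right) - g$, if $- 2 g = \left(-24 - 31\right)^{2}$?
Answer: $\frac{27907}{14} \approx 1993.4$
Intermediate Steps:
$R{\left(W \right)} = 12$ ($R{\left(W \right)} = 2 \cdot 6 = 12$)
$U = \frac{17}{14}$ ($U = \frac{\left(-1\right) \left(-5\right) + 12}{-4 + 18} = \frac{5 + 12}{14} = 17 \cdot \frac{1}{14} = \frac{17}{14} \approx 1.2143$)
$g = - \frac{3025}{2}$ ($g = - \frac{\left(-24 - 31\right)^{2}}{2} = - \frac{\left(-55\right)^{2}}{2} = \left(- \frac{1}{2}\right) 3025 = - \frac{3025}{2} \approx -1512.5$)
$U 36 \left(\left(-5\right) 0 - -11\right) - g = \frac{17}{14} \cdot 36 \left(\left(-5\right) 0 - -11\right) - - \frac{3025}{2} = \frac{306 \left(0 + 11\right)}{7} + \frac{3025}{2} = \frac{306}{7} \cdot 11 + \frac{3025}{2} = \frac{3366}{7} + \frac{3025}{2} = \frac{27907}{14}$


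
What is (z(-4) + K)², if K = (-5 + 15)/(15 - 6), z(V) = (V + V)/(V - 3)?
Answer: 20164/3969 ≈ 5.0804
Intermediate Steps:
z(V) = 2*V/(-3 + V) (z(V) = (2*V)/(-3 + V) = 2*V/(-3 + V))
K = 10/9 ≈ 1.1111
(z(-4) + K)² = (2*(-4)/(-3 - 4) + 10/9)² = (2*(-4)/(-7) + 10/9)² = (2*(-4)*(-⅐) + 10/9)² = (8/7 + 10/9)² = (142/63)² = 20164/3969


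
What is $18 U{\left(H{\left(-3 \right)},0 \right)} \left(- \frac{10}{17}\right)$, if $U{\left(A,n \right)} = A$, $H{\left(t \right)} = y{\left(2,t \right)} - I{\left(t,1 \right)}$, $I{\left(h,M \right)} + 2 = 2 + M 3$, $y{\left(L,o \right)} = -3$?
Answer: $\frac{1080}{17} \approx 63.529$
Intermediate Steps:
$I{\left(h,M \right)} = 3 M$ ($I{\left(h,M \right)} = -2 + \left(2 + M 3\right) = -2 + \left(2 + 3 M\right) = 3 M$)
$H{\left(t \right)} = -6$ ($H{\left(t \right)} = -3 - 3 \cdot 1 = -3 - 3 = -6$)
$18 U{\left(H{\left(-3 \right)},0 \right)} \left(- \frac{10}{17}\right) = 18 \left(-6\right) \left(- \frac{10}{17}\right) = - 108 \left(\left(-10\right) \frac{1}{17}\right) = \left(-108\right) \left(- \frac{10}{17}\right) = \frac{1080}{17}$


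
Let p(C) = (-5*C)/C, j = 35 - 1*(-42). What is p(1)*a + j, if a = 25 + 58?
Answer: -338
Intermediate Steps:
a = 83
j = 77 (j = 35 + 42 = 77)
p(C) = -5
p(1)*a + j = -5*83 + 77 = -415 + 77 = -338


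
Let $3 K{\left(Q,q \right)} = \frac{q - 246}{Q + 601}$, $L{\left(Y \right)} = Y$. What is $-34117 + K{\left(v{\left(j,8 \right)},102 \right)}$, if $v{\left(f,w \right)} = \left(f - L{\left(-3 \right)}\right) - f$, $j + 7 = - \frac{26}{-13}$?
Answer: $- \frac{5151679}{151} \approx -34117.0$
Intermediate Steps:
$j = -5$ ($j = -7 - \frac{26}{-13} = -7 - -2 = -7 + 2 = -5$)
$v{\left(f,w \right)} = 3$ ($v{\left(f,w \right)} = \left(f - -3\right) - f = \left(f + 3\right) - f = \left(3 + f\right) - f = 3$)
$K{\left(Q,q \right)} = \frac{-246 + q}{3 \left(601 + Q\right)}$ ($K{\left(Q,q \right)} = \frac{\left(q - 246\right) \frac{1}{Q + 601}}{3} = \frac{\left(-246 + q\right) \frac{1}{601 + Q}}{3} = \frac{\frac{1}{601 + Q} \left(-246 + q\right)}{3} = \frac{-246 + q}{3 \left(601 + Q\right)}$)
$-34117 + K{\left(v{\left(j,8 \right)},102 \right)} = -34117 + \frac{-246 + 102}{3 \left(601 + 3\right)} = -34117 + \frac{1}{3} \cdot \frac{1}{604} \left(-144\right) = -34117 - \frac{12}{151} = - \frac{5151679}{151}$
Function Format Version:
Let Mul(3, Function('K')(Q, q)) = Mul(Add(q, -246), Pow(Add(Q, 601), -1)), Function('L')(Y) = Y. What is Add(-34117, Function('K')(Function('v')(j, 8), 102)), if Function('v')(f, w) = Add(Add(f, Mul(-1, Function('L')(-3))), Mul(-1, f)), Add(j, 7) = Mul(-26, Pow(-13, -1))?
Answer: Rational(-5151679, 151) ≈ -34117.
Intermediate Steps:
j = -5 (j = Add(-7, Mul(-26, Pow(-13, -1))) = Add(-7, Mul(-26, Rational(-1, 13))) = Add(-7, 2) = -5)
Function('v')(f, w) = 3 (Function('v')(f, w) = Add(Add(f, Mul(-1, -3)), Mul(-1, f)) = Add(Add(f, 3), Mul(-1, f)) = Add(Add(3, f), Mul(-1, f)) = 3)
Function('K')(Q, q) = Mul(Rational(1, 3), Pow(Add(601, Q), -1), Add(-246, q)) (Function('K')(Q, q) = Mul(Rational(1, 3), Mul(Add(q, -246), Pow(Add(Q, 601), -1))) = Mul(Rational(1, 3), Mul(Add(-246, q), Pow(Add(601, Q), -1))) = Mul(Rational(1, 3), Mul(Pow(Add(601, Q), -1), Add(-246, q))) = Mul(Rational(1, 3), Pow(Add(601, Q), -1), Add(-246, q)))
Add(-34117, Function('K')(Function('v')(j, 8), 102)) = Add(-34117, Mul(Rational(1, 3), Pow(Add(601, 3), -1), Add(-246, 102))) = Add(-34117, Mul(Rational(1, 3), Pow(604, -1), -144)) = Add(-34117, Mul(Rational(1, 3), Rational(1, 604), -144)) = Add(-34117, Rational(-12, 151)) = Rational(-5151679, 151)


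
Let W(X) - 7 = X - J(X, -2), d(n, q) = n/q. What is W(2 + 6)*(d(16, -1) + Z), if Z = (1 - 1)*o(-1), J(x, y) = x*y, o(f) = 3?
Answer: -496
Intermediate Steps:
Z = 0 (Z = (1 - 1)*3 = 0*3 = 0)
W(X) = 7 + 3*X (W(X) = 7 + (X - X*(-2)) = 7 + (X - (-2)*X) = 7 + (X + 2*X) = 7 + 3*X)
W(2 + 6)*(d(16, -1) + Z) = (7 + 3*(2 + 6))*(16/(-1) + 0) = (7 + 3*8)*(16*(-1) + 0) = (7 + 24)*(-16 + 0) = 31*(-16) = -496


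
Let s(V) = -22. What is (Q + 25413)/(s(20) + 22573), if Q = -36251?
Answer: -10838/22551 ≈ -0.48060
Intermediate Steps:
(Q + 25413)/(s(20) + 22573) = (-36251 + 25413)/(-22 + 22573) = -10838/22551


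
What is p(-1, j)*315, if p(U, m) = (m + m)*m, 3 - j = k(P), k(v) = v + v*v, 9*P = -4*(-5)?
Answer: 7949830/729 ≈ 10905.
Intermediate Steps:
P = 20/9 (P = (-4*(-5))/9 = (⅑)*20 = 20/9 ≈ 2.2222)
k(v) = v + v²
j = -337/81 (j = 3 - 20*(1 + 20/9)/9 = 3 - 20*29/(9*9) = 3 - 1*580/81 = 3 - 580/81 = -337/81 ≈ -4.1605)
p(U, m) = 2*m² (p(U, m) = (2*m)*m = 2*m²)
p(-1, j)*315 = (2*(-337/81)²)*315 = (2*(113569/6561))*315 = (227138/6561)*315 = 7949830/729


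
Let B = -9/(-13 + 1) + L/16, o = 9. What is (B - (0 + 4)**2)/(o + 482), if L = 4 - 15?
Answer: -255/7856 ≈ -0.032459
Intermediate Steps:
L = -11
B = 1/16 (B = -9/(-13 + 1) - 11/16 = -9/(-12) - 11*1/16 = -9*(-1/12) - 11/16 = 3/4 - 11/16 = 1/16 ≈ 0.062500)
(B - (0 + 4)**2)/(o + 482) = (1/16 - (0 + 4)**2)/(9 + 482) = (1/16 - 1*4**2)/491 = (1/16 - 1*16)*(1/491) = (1/16 - 16)*(1/491) = -255/16*1/491 = -255/7856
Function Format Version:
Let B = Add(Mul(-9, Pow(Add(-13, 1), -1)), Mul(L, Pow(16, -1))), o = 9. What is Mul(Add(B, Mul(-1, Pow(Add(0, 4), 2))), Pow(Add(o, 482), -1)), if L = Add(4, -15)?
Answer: Rational(-255, 7856) ≈ -0.032459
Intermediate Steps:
L = -11
B = Rational(1, 16) (B = Add(Mul(-9, Pow(Add(-13, 1), -1)), Mul(-11, Pow(16, -1))) = Add(Mul(-9, Pow(-12, -1)), Mul(-11, Rational(1, 16))) = Add(Mul(-9, Rational(-1, 12)), Rational(-11, 16)) = Add(Rational(3, 4), Rational(-11, 16)) = Rational(1, 16) ≈ 0.062500)
Mul(Add(B, Mul(-1, Pow(Add(0, 4), 2))), Pow(Add(o, 482), -1)) = Mul(Add(Rational(1, 16), Mul(-1, Pow(Add(0, 4), 2))), Pow(Add(9, 482), -1)) = Mul(Add(Rational(1, 16), Mul(-1, Pow(4, 2))), Pow(491, -1)) = Mul(Add(Rational(1, 16), Mul(-1, 16)), Rational(1, 491)) = Mul(Add(Rational(1, 16), -16), Rational(1, 491)) = Mul(Rational(-255, 16), Rational(1, 491)) = Rational(-255, 7856)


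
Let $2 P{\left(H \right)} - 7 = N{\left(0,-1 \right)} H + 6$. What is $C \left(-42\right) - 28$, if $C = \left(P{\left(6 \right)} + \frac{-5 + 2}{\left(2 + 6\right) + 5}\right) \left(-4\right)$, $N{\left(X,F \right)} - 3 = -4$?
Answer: $\frac{6776}{13} \approx 521.23$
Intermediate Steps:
$N{\left(X,F \right)} = -1$ ($N{\left(X,F \right)} = 3 - 4 = -1$)
$P{\left(H \right)} = \frac{13}{2} - \frac{H}{2}$ ($P{\left(H \right)} = \frac{7}{2} + \frac{- H + 6}{2} = \frac{7}{2} + \frac{6 - H}{2} = \frac{7}{2} - \left(-3 + \frac{H}{2}\right) = \frac{13}{2} - \frac{H}{2}$)
$C = - \frac{170}{13}$ ($C = \left(\left(\frac{13}{2} - 3\right) + \frac{-5 + 2}{\left(2 + 6\right) + 5}\right) \left(-4\right) = \left(\left(\frac{13}{2} - 3\right) - \frac{3}{8 + 5}\right) \left(-4\right) = \left(\frac{7}{2} - \frac{3}{13}\right) \left(-4\right) = \frac{85}{26} \left(-4\right) = - \frac{170}{13} \approx -13.077$)
$C \left(-42\right) - 28 = \left(- \frac{170}{13}\right) \left(-42\right) - 28 = \frac{7140}{13} - 28 = \frac{6776}{13}$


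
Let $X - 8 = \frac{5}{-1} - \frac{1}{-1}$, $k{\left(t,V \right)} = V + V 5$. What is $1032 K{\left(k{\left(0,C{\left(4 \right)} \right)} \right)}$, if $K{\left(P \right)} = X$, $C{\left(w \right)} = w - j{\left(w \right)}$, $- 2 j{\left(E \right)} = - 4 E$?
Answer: $4128$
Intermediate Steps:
$j{\left(E \right)} = 2 E$ ($j{\left(E \right)} = - \frac{\left(-4\right) E}{2} = 2 E$)
$C{\left(w \right)} = - w$ ($C{\left(w \right)} = w - 2 w = - w$)
$k{\left(t,V \right)} = 6 V$ ($k{\left(t,V \right)} = V + 5 V = 6 V$)
$X = 4$ ($X = 8 + \left(\frac{5}{-1} - \frac{1}{-1}\right) = 8 + \left(5 \left(-1\right) - -1\right) = 8 + \left(-5 + 1\right) = 8 - 4 = 4$)
$K{\left(P \right)} = 4$
$1032 K{\left(k{\left(0,C{\left(4 \right)} \right)} \right)} = 1032 \cdot 4 = 4128$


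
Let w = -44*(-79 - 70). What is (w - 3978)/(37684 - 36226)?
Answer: 1289/729 ≈ 1.7682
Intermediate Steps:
w = 6556 (w = -44*(-149) = 6556)
(w - 3978)/(37684 - 36226) = (6556 - 3978)/(37684 - 36226) = 2578/1458 = 2578*(1/1458) = 1289/729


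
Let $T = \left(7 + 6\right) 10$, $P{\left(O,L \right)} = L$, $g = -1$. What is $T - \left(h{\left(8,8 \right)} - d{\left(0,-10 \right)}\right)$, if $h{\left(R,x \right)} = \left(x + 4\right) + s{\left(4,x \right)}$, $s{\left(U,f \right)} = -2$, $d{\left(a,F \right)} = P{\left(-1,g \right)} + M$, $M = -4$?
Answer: $115$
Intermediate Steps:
$d{\left(a,F \right)} = -5$ ($d{\left(a,F \right)} = -1 - 4 = -5$)
$h{\left(R,x \right)} = 2 + x$ ($h{\left(R,x \right)} = \left(x + 4\right) - 2 = \left(4 + x\right) - 2 = 2 + x$)
$T = 130$ ($T = 13 \cdot 10 = 130$)
$T - \left(h{\left(8,8 \right)} - d{\left(0,-10 \right)}\right) = 130 - \left(\left(2 + 8\right) - -5\right) = 130 - \left(10 + 5\right) = 130 - 15 = 115$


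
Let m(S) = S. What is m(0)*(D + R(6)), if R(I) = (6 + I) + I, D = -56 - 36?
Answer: 0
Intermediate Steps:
D = -92
R(I) = 6 + 2*I
m(0)*(D + R(6)) = 0*(-92 + (6 + 2*6)) = 0*(-92 + (6 + 12)) = 0*(-92 + 18) = 0*(-74) = 0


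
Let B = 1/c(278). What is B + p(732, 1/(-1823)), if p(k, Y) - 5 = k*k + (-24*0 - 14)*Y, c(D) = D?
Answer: 271554927941/506794 ≈ 5.3583e+5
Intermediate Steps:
B = 1/278 ≈ 0.0035971
p(k, Y) = 5 + k**2 - 14*Y (p(k, Y) = 5 + (k*k + (-24*0 - 14)*Y) = 5 + (k**2 + (-12*0 - 14)*Y) = 5 + (k**2 + (0 - 14)*Y) = 5 + (k**2 - 14*Y) = 5 + k**2 - 14*Y)
B + p(732, 1/(-1823)) = 1/278 + (5 + 732**2 - 14/(-1823)) = 1/278 + (5 + 535824 - 14*(-1/1823)) = 1/278 + (5 + 535824 + 14/1823) = 1/278 + 976816281/1823 = 271554927941/506794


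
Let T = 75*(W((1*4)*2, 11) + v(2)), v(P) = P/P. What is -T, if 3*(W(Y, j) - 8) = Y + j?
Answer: -1150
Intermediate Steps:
W(Y, j) = 8 + Y/3 + j/3 (W(Y, j) = 8 + (Y + j)/3 = 8 + (Y/3 + j/3) = 8 + Y/3 + j/3)
v(P) = 1
T = 1150 (T = 75*((8 + ((1*4)*2)/3 + (1/3)*11) + 1) = 75*((8 + (4*2)/3 + 11/3) + 1) = 75*((8 + (1/3)*8 + 11/3) + 1) = 75*((8 + 8/3 + 11/3) + 1) = 75*(43/3 + 1) = 75*(46/3) = 1150)
-T = -1*1150 = -1150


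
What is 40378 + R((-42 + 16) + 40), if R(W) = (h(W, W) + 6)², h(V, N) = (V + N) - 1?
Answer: 41467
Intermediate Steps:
h(V, N) = -1 + N + V (h(V, N) = (N + V) - 1 = -1 + N + V)
R(W) = (5 + 2*W)² (R(W) = ((-1 + W + W) + 6)² = ((-1 + 2*W) + 6)² = (5 + 2*W)²)
40378 + R((-42 + 16) + 40) = 40378 + (5 + 2*((-42 + 16) + 40))² = 40378 + (5 + 2*(-26 + 40))² = 40378 + (5 + 2*14)² = 40378 + (5 + 28)² = 40378 + 33² = 40378 + 1089 = 41467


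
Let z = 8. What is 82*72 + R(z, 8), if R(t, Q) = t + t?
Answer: 5920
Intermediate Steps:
R(t, Q) = 2*t
82*72 + R(z, 8) = 82*72 + 2*8 = 5904 + 16 = 5920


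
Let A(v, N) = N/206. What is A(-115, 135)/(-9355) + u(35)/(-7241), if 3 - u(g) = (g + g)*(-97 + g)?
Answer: -1674100625/2790869666 ≈ -0.59985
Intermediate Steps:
A(v, N) = N/206 (A(v, N) = N*(1/206) = N/206)
u(g) = 3 - 2*g*(-97 + g) (u(g) = 3 - (g + g)*(-97 + g) = 3 - 2*g*(-97 + g))
A(-115, 135)/(-9355) + u(35)/(-7241) = ((1/206)*135)/(-9355) + (3 - 2*35² + 194*35)/(-7241) = (135/206)*(-1/9355) + (3 - 2*1225 + 6790)*(-1/7241) = -27/385426 + (3 - 2450 + 6790)*(-1/7241) = -27/385426 + 4343*(-1/7241) = -27/385426 - 4343/7241 = -1674100625/2790869666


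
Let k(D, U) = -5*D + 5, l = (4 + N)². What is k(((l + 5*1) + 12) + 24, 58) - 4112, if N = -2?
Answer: -4332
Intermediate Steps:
l = 4 (l = (4 - 2)² = 2² = 4)
k(D, U) = 5 - 5*D
k(((l + 5*1) + 12) + 24, 58) - 4112 = (5 - 5*(((4 + 5*1) + 12) + 24)) - 4112 = (5 - 5*(((4 + 5) + 12) + 24)) - 4112 = (5 - 5*((9 + 12) + 24)) - 4112 = (5 - 5*(21 + 24)) - 4112 = (5 - 5*45) - 4112 = (5 - 225) - 4112 = -220 - 4112 = -4332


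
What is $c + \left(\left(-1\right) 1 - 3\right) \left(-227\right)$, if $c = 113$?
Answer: $1021$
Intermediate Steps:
$c + \left(\left(-1\right) 1 - 3\right) \left(-227\right) = 113 + \left(\left(-1\right) 1 - 3\right) \left(-227\right) = 113 + \left(-1 - 3\right) \left(-227\right) = 113 - -908 = 113 + 908 = 1021$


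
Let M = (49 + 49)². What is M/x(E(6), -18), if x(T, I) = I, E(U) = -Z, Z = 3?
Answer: -4802/9 ≈ -533.56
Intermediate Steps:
M = 9604 (M = 98² = 9604)
E(U) = -3 (E(U) = -1*3 = -3)
M/x(E(6), -18) = 9604/(-18) = 9604*(-1/18) = -4802/9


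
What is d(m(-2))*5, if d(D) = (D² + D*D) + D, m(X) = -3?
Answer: 75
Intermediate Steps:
d(D) = D + 2*D² (d(D) = (D² + D²) + D = 2*D² + D = D + 2*D²)
d(m(-2))*5 = -3*(1 + 2*(-3))*5 = -3*(1 - 6)*5 = -3*(-5)*5 = 15*5 = 75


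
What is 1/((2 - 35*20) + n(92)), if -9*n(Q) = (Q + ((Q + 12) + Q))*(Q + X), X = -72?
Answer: -1/1338 ≈ -0.00074738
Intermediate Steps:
n(Q) = -(-72 + Q)*(12 + 3*Q)/9 (n(Q) = -(Q + ((Q + 12) + Q))*(Q - 72)/9 = -(Q + ((12 + Q) + Q))*(-72 + Q)/9 = -(Q + (12 + 2*Q))*(-72 + Q)/9 = -(12 + 3*Q)*(-72 + Q)/9 = -(-72 + Q)*(12 + 3*Q)/9)
1/((2 - 35*20) + n(92)) = 1/((2 - 35*20) + (96 - ⅓*92² + (68/3)*92)) = 1/((2 - 700) + (96 - ⅓*8464 + 6256/3)) = 1/(-698 + (96 - 8464/3 + 6256/3)) = 1/(-698 - 640) = 1/(-1338) = -1/1338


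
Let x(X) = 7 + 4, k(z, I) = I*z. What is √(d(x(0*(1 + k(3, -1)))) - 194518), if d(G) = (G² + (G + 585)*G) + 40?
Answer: I*√187801 ≈ 433.36*I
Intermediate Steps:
x(X) = 11
d(G) = 40 + G² + G*(585 + G) (d(G) = (G² + (585 + G)*G) + 40 = (G² + G*(585 + G)) + 40 = 40 + G² + G*(585 + G))
√(d(x(0*(1 + k(3, -1)))) - 194518) = √((40 + 2*11² + 585*11) - 194518) = √((40 + 2*121 + 6435) - 194518) = √((40 + 242 + 6435) - 194518) = √(6717 - 194518) = √(-187801) = I*√187801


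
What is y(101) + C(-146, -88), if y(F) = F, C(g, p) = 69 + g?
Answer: 24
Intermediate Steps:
y(101) + C(-146, -88) = 101 + (69 - 146) = 101 - 77 = 24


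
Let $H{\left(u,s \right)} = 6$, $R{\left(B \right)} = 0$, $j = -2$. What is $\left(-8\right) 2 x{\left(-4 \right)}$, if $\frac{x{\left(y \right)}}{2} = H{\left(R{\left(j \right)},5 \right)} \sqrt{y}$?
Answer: $- 384 i \approx - 384.0 i$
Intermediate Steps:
$x{\left(y \right)} = 12 \sqrt{y}$ ($x{\left(y \right)} = 2 \cdot 6 \sqrt{y} = 12 \sqrt{y}$)
$\left(-8\right) 2 x{\left(-4 \right)} = \left(-8\right) 2 \cdot 12 \sqrt{-4} = - 16 \cdot 12 \cdot 2 i = - 16 \cdot 24 i = - 384 i$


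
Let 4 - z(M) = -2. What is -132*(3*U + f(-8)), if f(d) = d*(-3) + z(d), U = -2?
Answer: -3168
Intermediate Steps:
z(M) = 6 (z(M) = 4 - 1*(-2) = 4 + 2 = 6)
f(d) = 6 - 3*d (f(d) = d*(-3) + 6 = -3*d + 6 = 6 - 3*d)
-132*(3*U + f(-8)) = -132*(3*(-2) + (6 - 3*(-8))) = -132*(-6 + (6 + 24)) = -132*(-6 + 30) = -132*24 = -3168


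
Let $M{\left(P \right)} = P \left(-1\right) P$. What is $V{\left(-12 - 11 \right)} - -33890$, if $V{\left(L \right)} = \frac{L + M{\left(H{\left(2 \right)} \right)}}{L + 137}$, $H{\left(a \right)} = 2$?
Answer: $\frac{1287811}{38} \approx 33890.0$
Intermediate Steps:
$M{\left(P \right)} = - P^{2}$ ($M{\left(P \right)} = - P P = - P^{2}$)
$V{\left(L \right)} = \frac{-4 + L}{137 + L}$ ($V{\left(L \right)} = \frac{L - 2^{2}}{L + 137} = \frac{L - 4}{137 + L} = \frac{-4 + L}{137 + L}$)
$V{\left(-12 - 11 \right)} - -33890 = \frac{-4 - 23}{137 - 23} - -33890 = \frac{-4 - 23}{137 - 23} + 33890 = \frac{1}{114} \left(-27\right) + 33890 = - \frac{9}{38} + 33890 = \frac{1287811}{38}$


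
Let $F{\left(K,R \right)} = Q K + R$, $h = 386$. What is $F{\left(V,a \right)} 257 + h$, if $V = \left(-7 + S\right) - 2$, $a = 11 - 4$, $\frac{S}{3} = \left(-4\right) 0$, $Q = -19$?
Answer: $46132$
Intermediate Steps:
$S = 0$ ($S = 3 \left(\left(-4\right) 0\right) = 3 \cdot 0 = 0$)
$a = 7$
$V = -9$ ($V = \left(-7 + 0\right) - 2 = -7 - 2 = -9$)
$F{\left(K,R \right)} = R - 19 K$ ($F{\left(K,R \right)} = - 19 K + R = R - 19 K$)
$F{\left(V,a \right)} 257 + h = \left(7 - -171\right) 257 + 386 = \left(7 + 171\right) 257 + 386 = 178 \cdot 257 + 386 = 45746 + 386 = 46132$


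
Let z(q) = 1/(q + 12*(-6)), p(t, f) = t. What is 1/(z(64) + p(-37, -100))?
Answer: -8/297 ≈ -0.026936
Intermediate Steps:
z(q) = 1/(-72 + q) (z(q) = 1/(q - 72) = 1/(-72 + q))
1/(z(64) + p(-37, -100)) = 1/(1/(-72 + 64) - 37) = 1/(1/(-8) - 37) = 1/(-1/8 - 37) = 1/(-297/8) = -8/297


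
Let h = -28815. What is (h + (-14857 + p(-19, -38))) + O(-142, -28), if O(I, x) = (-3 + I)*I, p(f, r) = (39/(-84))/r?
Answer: -24559235/1064 ≈ -23082.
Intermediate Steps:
p(f, r) = -13/(28*r) (p(f, r) = (39*(-1/84))/r = -13/(28*r))
O(I, x) = I*(-3 + I)
(h + (-14857 + p(-19, -38))) + O(-142, -28) = (-28815 + (-14857 - 13/28/(-38))) - 142*(-3 - 142) = (-28815 + (-14857 - 13/28*(-1/38))) - 142*(-145) = (-28815 + (-14857 + 13/1064)) + 20590 = (-28815 - 15807835/1064) + 20590 = -46466995/1064 + 20590 = -24559235/1064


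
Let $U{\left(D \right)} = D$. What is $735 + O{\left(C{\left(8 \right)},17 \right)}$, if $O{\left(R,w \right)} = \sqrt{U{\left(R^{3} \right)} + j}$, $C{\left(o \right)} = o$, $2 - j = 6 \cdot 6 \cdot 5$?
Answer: $735 + \sqrt{334} \approx 753.28$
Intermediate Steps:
$j = -178$ ($j = 2 - 6 \cdot 6 \cdot 5 = 2 - 36 \cdot 5 = 2 - 180 = -178$)
$O{\left(R,w \right)} = \sqrt{-178 + R^{3}}$ ($O{\left(R,w \right)} = \sqrt{R^{3} - 178} = \sqrt{-178 + R^{3}}$)
$735 + O{\left(C{\left(8 \right)},17 \right)} = 735 + \sqrt{-178 + 8^{3}} = 735 + \sqrt{-178 + 512} = 735 + \sqrt{334}$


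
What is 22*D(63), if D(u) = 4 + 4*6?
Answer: 616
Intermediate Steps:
D(u) = 28 (D(u) = 4 + 24 = 28)
22*D(63) = 22*28 = 616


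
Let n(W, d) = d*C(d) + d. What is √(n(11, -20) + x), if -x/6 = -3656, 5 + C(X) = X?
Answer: 4*√1401 ≈ 149.72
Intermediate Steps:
C(X) = -5 + X
n(W, d) = d + d*(-5 + d) (n(W, d) = d*(-5 + d) + d = d + d*(-5 + d))
x = 21936 (x = -6*(-3656) = 21936)
√(n(11, -20) + x) = √(-20*(-4 - 20) + 21936) = √(-20*(-24) + 21936) = √(480 + 21936) = √22416 = 4*√1401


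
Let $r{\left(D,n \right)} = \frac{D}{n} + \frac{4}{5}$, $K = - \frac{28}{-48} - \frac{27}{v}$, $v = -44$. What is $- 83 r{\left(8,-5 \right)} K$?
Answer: $\frac{13114}{165} \approx 79.479$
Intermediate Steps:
$K = \frac{79}{66}$ ($K = - \frac{28}{-48} - \frac{27}{-44} = \left(-28\right) \left(- \frac{1}{48}\right) - - \frac{27}{44} = \frac{7}{12} + \frac{27}{44} = \frac{79}{66} \approx 1.197$)
$r{\left(D,n \right)} = \frac{4}{5} + \frac{D}{n}$ ($r{\left(D,n \right)} = \frac{D}{n} + 4 \cdot \frac{1}{5} = \frac{D}{n} + \frac{4}{5} = \frac{4}{5} + \frac{D}{n}$)
$- 83 r{\left(8,-5 \right)} K = - 83 \left(\frac{4}{5} + \frac{8}{-5}\right) \frac{79}{66} = - 83 \left(\frac{4}{5} + 8 \left(- \frac{1}{5}\right)\right) \frac{79}{66} = - 83 \left(\frac{4}{5} - \frac{8}{5}\right) \frac{79}{66} = \left(-83\right) \left(- \frac{4}{5}\right) \frac{79}{66} = \frac{332}{5} \cdot \frac{79}{66} = \frac{13114}{165}$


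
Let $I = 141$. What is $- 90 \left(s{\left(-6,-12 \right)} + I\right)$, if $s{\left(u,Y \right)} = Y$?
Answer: $-11610$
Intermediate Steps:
$- 90 \left(s{\left(-6,-12 \right)} + I\right) = - 90 \left(-12 + 141\right) = \left(-90\right) 129 = -11610$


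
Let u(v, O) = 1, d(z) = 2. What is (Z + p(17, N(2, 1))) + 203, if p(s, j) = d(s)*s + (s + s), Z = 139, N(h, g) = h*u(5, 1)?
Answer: 410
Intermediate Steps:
N(h, g) = h (N(h, g) = h*1 = h)
p(s, j) = 4*s (p(s, j) = 2*s + (s + s) = 2*s + 2*s = 4*s)
(Z + p(17, N(2, 1))) + 203 = (139 + 4*17) + 203 = (139 + 68) + 203 = 207 + 203 = 410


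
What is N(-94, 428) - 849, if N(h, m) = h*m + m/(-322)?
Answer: -6614255/161 ≈ -41082.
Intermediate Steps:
N(h, m) = -m/322 + h*m (N(h, m) = h*m + m*(-1/322) = h*m - m/322 = -m/322 + h*m)
N(-94, 428) - 849 = 428*(-1/322 - 94) - 849 = 428*(-30269/322) - 849 = -6477566/161 - 849 = -6614255/161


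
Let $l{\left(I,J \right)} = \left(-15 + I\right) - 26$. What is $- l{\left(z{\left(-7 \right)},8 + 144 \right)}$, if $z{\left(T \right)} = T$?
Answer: $48$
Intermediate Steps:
$l{\left(I,J \right)} = -41 + I$
$- l{\left(z{\left(-7 \right)},8 + 144 \right)} = - (-41 - 7) = \left(-1\right) \left(-48\right) = 48$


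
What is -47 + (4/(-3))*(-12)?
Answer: -31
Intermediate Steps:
-47 + (4/(-3))*(-12) = -47 + (4*(-⅓))*(-12) = -47 - 4/3*(-12) = -47 + 16 = -31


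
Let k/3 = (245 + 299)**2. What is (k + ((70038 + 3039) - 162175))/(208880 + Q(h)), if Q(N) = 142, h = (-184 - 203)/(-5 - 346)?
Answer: 36305/9501 ≈ 3.8212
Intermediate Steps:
k = 887808 (k = 3*(245 + 299)**2 = 3*544**2 = 3*295936 = 887808)
h = 43/39 (h = -387/(-351) = -387*(-1/351) = 43/39 ≈ 1.1026)
(k + ((70038 + 3039) - 162175))/(208880 + Q(h)) = (887808 + ((70038 + 3039) - 162175))/(208880 + 142) = (887808 + (73077 - 162175))/209022 = (887808 - 89098)*(1/209022) = 798710*(1/209022) = 36305/9501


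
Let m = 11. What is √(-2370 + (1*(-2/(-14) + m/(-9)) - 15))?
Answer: I*√1052261/21 ≈ 48.848*I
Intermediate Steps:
√(-2370 + (1*(-2/(-14) + m/(-9)) - 15)) = √(-2370 + (1*(-2/(-14) + 11/(-9)) - 15)) = √(-2370 + (1*(-2*(-1/14) + 11*(-⅑)) - 15)) = √(-2370 + (1*(⅐ - 11/9) - 15)) = √(-2370 + (1*(-68/63) - 15)) = √(-2370 + (-68/63 - 15)) = √(-2370 - 1013/63) = √(-150323/63) = I*√1052261/21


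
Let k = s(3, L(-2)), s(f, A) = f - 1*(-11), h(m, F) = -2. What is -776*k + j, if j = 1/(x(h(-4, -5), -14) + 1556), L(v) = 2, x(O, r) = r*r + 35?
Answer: -19413967/1787 ≈ -10864.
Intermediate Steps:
x(O, r) = 35 + r**2 (x(O, r) = r**2 + 35 = 35 + r**2)
s(f, A) = 11 + f (s(f, A) = f + 11 = 11 + f)
k = 14 (k = 11 + 3 = 14)
j = 1/1787 (j = 1/((35 + (-14)**2) + 1556) = 1/((35 + 196) + 1556) = 1/(231 + 1556) = 1/1787 ≈ 0.00055960)
-776*k + j = -776*14 + 1/1787 = -10864 + 1/1787 = -19413967/1787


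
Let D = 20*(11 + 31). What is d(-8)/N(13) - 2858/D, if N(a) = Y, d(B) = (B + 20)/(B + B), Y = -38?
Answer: -53987/15960 ≈ -3.3826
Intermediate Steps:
d(B) = (20 + B)/(2*B) (d(B) = (20 + B)/((2*B)) = (20 + B)*(1/(2*B)) = (20 + B)/(2*B))
N(a) = -38
D = 840 (D = 20*42 = 840)
d(-8)/N(13) - 2858/D = ((½)*(20 - 8)/(-8))/(-38) - 2858/840 = ((½)*(-⅛)*12)*(-1/38) - 2858*1/840 = -¾*(-1/38) - 1429/420 = 3/152 - 1429/420 = -53987/15960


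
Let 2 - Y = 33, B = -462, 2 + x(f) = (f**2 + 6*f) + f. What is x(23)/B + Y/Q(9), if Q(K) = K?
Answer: -3419/693 ≈ -4.9336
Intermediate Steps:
x(f) = -2 + f**2 + 7*f (x(f) = -2 + ((f**2 + 6*f) + f) = -2 + (f**2 + 7*f) = -2 + f**2 + 7*f)
Y = -31 (Y = 2 - 1*33 = 2 - 33 = -31)
x(23)/B + Y/Q(9) = (-2 + 23**2 + 7*23)/(-462) - 31/9 = (-2 + 529 + 161)*(-1/462) - 31*1/9 = 688*(-1/462) - 31/9 = -344/231 - 31/9 = -3419/693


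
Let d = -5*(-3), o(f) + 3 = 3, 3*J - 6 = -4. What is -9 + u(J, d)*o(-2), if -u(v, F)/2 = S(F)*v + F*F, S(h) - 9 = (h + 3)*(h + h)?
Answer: -9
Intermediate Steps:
J = ⅔ (J = 2 + (⅓)*(-4) = 2 - 4/3 = ⅔ ≈ 0.66667)
o(f) = 0 (o(f) = -3 + 3 = 0)
S(h) = 9 + 2*h*(3 + h) (S(h) = 9 + (h + 3)*(h + h) = 9 + (3 + h)*(2*h) = 9 + 2*h*(3 + h))
d = 15
u(v, F) = -2*F² - 2*v*(9 + 2*F² + 6*F) (u(v, F) = -2*((9 + 2*F² + 6*F)*v + F*F) = -2*(v*(9 + 2*F² + 6*F) + F²) = -2*(F² + v*(9 + 2*F² + 6*F)) = -2*F² - 2*v*(9 + 2*F² + 6*F))
-9 + u(J, d)*o(-2) = -9 + (-2*15² - 2*⅔*(9 + 2*15² + 6*15))*0 = -9 + (-2*225 - 2*⅔*(9 + 2*225 + 90))*0 = -9 + (-450 - 2*⅔*(9 + 450 + 90))*0 = -9 + (-450 - 2*⅔*549)*0 = -9 + (-450 - 732)*0 = -9 - 1182*0 = -9 + 0 = -9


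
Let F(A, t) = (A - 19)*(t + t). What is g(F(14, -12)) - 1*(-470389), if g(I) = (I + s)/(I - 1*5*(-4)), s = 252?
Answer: 16463708/35 ≈ 4.7039e+5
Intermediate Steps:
F(A, t) = 2*t*(-19 + A) (F(A, t) = (-19 + A)*(2*t) = 2*t*(-19 + A))
g(I) = (252 + I)/(20 + I) (g(I) = (I + 252)/(I - 1*5*(-4)) = (252 + I)/(I - 5*(-4)) = (252 + I)/(I + 20) = (252 + I)/(20 + I))
g(F(14, -12)) - 1*(-470389) = (252 + 2*(-12)*(-19 + 14))/(20 + 2*(-12)*(-19 + 14)) - 1*(-470389) = (252 + 2*(-12)*(-5))/(20 + 2*(-12)*(-5)) + 470389 = (252 + 120)/(20 + 120) + 470389 = 372/140 + 470389 = (1/140)*372 + 470389 = 93/35 + 470389 = 16463708/35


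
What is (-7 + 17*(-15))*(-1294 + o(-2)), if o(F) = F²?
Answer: 337980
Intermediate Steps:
(-7 + 17*(-15))*(-1294 + o(-2)) = (-7 + 17*(-15))*(-1294 + (-2)²) = (-7 - 255)*(-1294 + 4) = -262*(-1290) = 337980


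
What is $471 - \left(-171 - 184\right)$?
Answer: $826$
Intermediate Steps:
$471 - \left(-171 - 184\right) = 471 - -355 = 471 + 355 = 826$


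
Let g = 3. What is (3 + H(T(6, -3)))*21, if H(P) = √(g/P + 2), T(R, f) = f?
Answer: 84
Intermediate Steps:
H(P) = √(2 + 3/P) (H(P) = √(3/P + 2) = √(2 + 3/P))
(3 + H(T(6, -3)))*21 = (3 + √(2 + 3/(-3)))*21 = (3 + √(2 + 3*(-⅓)))*21 = (3 + √(2 - 1))*21 = (3 + √1)*21 = (3 + 1)*21 = 4*21 = 84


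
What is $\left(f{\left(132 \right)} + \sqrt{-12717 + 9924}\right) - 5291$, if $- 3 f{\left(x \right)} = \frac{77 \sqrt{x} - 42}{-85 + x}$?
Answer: $- \frac{248663}{47} - \frac{154 \sqrt{33}}{141} + 7 i \sqrt{57} \approx -5297.0 + 52.849 i$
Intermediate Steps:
$f{\left(x \right)} = - \frac{-42 + 77 \sqrt{x}}{3 \left(-85 + x\right)}$ ($f{\left(x \right)} = - \frac{\left(77 \sqrt{x} - 42\right) \frac{1}{-85 + x}}{3} = - \frac{\left(-42 + 77 \sqrt{x}\right) \frac{1}{-85 + x}}{3} = - \frac{\frac{1}{-85 + x} \left(-42 + 77 \sqrt{x}\right)}{3} = - \frac{-42 + 77 \sqrt{x}}{3 \left(-85 + x\right)}$)
$\left(f{\left(132 \right)} + \sqrt{-12717 + 9924}\right) - 5291 = \left(\frac{7 \left(6 - 11 \sqrt{132}\right)}{3 \left(-85 + 132\right)} + \sqrt{-12717 + 9924}\right) - 5291 = \left(\frac{7 \left(6 - 11 \cdot 2 \sqrt{33}\right)}{3 \cdot 47} + \sqrt{-2793}\right) - 5291 = \left(\frac{7}{3} \cdot \frac{1}{47} \left(6 - 22 \sqrt{33}\right) + 7 i \sqrt{57}\right) - 5291 = \left(\left(\frac{14}{47} - \frac{154 \sqrt{33}}{141}\right) + 7 i \sqrt{57}\right) - 5291 = \left(\frac{14}{47} - \frac{154 \sqrt{33}}{141} + 7 i \sqrt{57}\right) - 5291 = - \frac{248663}{47} - \frac{154 \sqrt{33}}{141} + 7 i \sqrt{57}$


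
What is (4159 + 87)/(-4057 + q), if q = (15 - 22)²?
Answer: -2123/2004 ≈ -1.0594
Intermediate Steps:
q = 49 (q = (-7)² = 49)
(4159 + 87)/(-4057 + q) = (4159 + 87)/(-4057 + 49) = 4246/(-4008) = 4246*(-1/4008) = -2123/2004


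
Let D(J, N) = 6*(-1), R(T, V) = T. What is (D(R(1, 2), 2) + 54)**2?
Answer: 2304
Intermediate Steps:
D(J, N) = -6
(D(R(1, 2), 2) + 54)**2 = (-6 + 54)**2 = 48**2 = 2304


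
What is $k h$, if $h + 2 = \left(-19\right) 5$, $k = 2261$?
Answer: $-219317$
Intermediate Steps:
$h = -97$ ($h = -2 - 95 = -97$)
$k h = 2261 \left(-97\right) = -219317$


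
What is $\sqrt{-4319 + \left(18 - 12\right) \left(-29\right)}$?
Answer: $i \sqrt{4493} \approx 67.03 i$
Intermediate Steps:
$\sqrt{-4319 + \left(18 - 12\right) \left(-29\right)} = \sqrt{-4319 + 6 \left(-29\right)} = \sqrt{-4319 - 174} = \sqrt{-4493} = i \sqrt{4493}$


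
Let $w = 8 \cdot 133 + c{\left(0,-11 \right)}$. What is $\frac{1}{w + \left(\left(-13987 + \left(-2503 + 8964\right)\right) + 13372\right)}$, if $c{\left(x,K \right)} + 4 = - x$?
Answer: $\frac{1}{6906} \approx 0.0001448$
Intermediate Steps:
$c{\left(x,K \right)} = -4 - x$
$w = 1060$ ($w = 8 \cdot 133 - 4 = 1064 + \left(-4 + 0\right) = 1064 - 4 = 1060$)
$\frac{1}{w + \left(\left(-13987 + \left(-2503 + 8964\right)\right) + 13372\right)} = \frac{1}{1060 + \left(\left(-13987 + \left(-2503 + 8964\right)\right) + 13372\right)} = \frac{1}{1060 + \left(\left(-13987 + 6461\right) + 13372\right)} = \frac{1}{1060 + \left(-7526 + 13372\right)} = \frac{1}{1060 + 5846} = \frac{1}{6906}$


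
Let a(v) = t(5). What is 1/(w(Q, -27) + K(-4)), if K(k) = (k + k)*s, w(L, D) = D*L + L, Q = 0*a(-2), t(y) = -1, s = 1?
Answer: -1/8 ≈ -0.12500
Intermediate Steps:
a(v) = -1
Q = 0 (Q = 0*(-1) = 0)
w(L, D) = L + D*L
K(k) = 2*k (K(k) = (k + k)*1 = (2*k)*1 = 2*k)
1/(w(Q, -27) + K(-4)) = 1/(0*(1 - 27) + 2*(-4)) = 1/(0*(-26) - 8) = 1/(0 - 8) = 1/(-8) = -1/8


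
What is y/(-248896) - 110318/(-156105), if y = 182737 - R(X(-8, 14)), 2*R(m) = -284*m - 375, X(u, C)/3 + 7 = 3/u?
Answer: -2429109043/155415640320 ≈ -0.015630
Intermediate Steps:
X(u, C) = -21 + 9/u (X(u, C) = -21 + 3*(3/u) = -21 + 9/u)
R(m) = -375/2 - 142*m (R(m) = (-284*m - 375)/2 = (-375 - 284*m)/2 = -375/2 - 142*m)
y = 719131/4 (y = 182737 - (-375/2 - 142*(-21 + 9/(-8))) = 182737 - (-375/2 - 142*(-21 + 9*(-⅛))) = 182737 - (-375/2 - 142*(-21 - 9/8)) = 182737 - (-375/2 - 142*(-177/8)) = 182737 - (-375/2 + 12567/4) = 182737 - 1*11817/4 = 182737 - 11817/4 = 719131/4 ≈ 1.7978e+5)
y/(-248896) - 110318/(-156105) = (719131/4)/(-248896) - 110318/(-156105) = (719131/4)*(-1/248896) - 110318*(-1/156105) = -719131/995584 + 110318/156105 = -2429109043/155415640320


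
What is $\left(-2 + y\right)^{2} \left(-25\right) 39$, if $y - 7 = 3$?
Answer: $-62400$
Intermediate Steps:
$y = 10$ ($y = 7 + 3 = 10$)
$\left(-2 + y\right)^{2} \left(-25\right) 39 = \left(-2 + 10\right)^{2} \left(-25\right) 39 = 8^{2} \left(-25\right) 39 = 64 \left(-25\right) 39 = \left(-1600\right) 39 = -62400$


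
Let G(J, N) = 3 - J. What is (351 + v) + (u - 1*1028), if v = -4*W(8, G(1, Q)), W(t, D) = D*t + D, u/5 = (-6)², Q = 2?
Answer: -569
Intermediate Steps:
u = 180 (u = 5*(-6)² = 5*36 = 180)
W(t, D) = D + D*t
v = -72 (v = -4*(3 - 1*1)*(1 + 8) = -4*(3 - 1)*9 = -8*9 = -4*18 = -72)
(351 + v) + (u - 1*1028) = (351 - 72) + (180 - 1*1028) = 279 + (180 - 1028) = 279 - 848 = -569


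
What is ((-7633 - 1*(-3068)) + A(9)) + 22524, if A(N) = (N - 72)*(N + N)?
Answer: 16825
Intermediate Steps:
A(N) = 2*N*(-72 + N) (A(N) = (-72 + N)*(2*N) = 2*N*(-72 + N))
((-7633 - 1*(-3068)) + A(9)) + 22524 = ((-7633 - 1*(-3068)) + 2*9*(-72 + 9)) + 22524 = ((-7633 + 3068) + 2*9*(-63)) + 22524 = (-4565 - 1134) + 22524 = -5699 + 22524 = 16825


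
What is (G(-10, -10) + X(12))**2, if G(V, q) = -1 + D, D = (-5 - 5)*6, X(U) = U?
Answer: 2401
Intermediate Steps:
D = -60 (D = -10*6 = -60)
G(V, q) = -61 (G(V, q) = -1 - 60 = -61)
(G(-10, -10) + X(12))**2 = (-61 + 12)**2 = (-49)**2 = 2401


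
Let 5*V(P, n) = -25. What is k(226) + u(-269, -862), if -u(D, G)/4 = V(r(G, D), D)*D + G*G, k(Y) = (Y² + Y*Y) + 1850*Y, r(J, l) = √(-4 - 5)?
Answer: -2457304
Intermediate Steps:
r(J, l) = 3*I (r(J, l) = √(-9) = 3*I)
V(P, n) = -5 (V(P, n) = (⅕)*(-25) = -5)
k(Y) = 2*Y² + 1850*Y (k(Y) = (Y² + Y²) + 1850*Y = 2*Y² + 1850*Y)
u(D, G) = -4*G² + 20*D (u(D, G) = -4*(-5*D + G*G) = -4*(-5*D + G²) = -4*(G² - 5*D) = -4*G² + 20*D)
k(226) + u(-269, -862) = 2*226*(925 + 226) + (-4*(-862)² + 20*(-269)) = 2*226*1151 + (-4*743044 - 5380) = 520252 + (-2972176 - 5380) = 520252 - 2977556 = -2457304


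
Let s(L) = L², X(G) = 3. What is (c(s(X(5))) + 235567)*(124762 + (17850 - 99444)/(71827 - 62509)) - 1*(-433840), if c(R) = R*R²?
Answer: 45781083054472/1553 ≈ 2.9479e+10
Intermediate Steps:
c(R) = R³
(c(s(X(5))) + 235567)*(124762 + (17850 - 99444)/(71827 - 62509)) - 1*(-433840) = ((3²)³ + 235567)*(124762 + (17850 - 99444)/(71827 - 62509)) - 1*(-433840) = (9³ + 235567)*(124762 - 81594/9318) + 433840 = (729 + 235567)*(124762 - 81594*1/9318) + 433840 = 236296*(124762 - 13599/1553) + 433840 = 236296*(193741787/1553) + 433840 = 45780409300952/1553 + 433840 = 45781083054472/1553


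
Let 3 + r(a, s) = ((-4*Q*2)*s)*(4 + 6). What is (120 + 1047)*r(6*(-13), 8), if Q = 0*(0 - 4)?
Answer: -3501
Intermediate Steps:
Q = 0 (Q = 0*(-4) = 0)
r(a, s) = -3 (r(a, s) = -3 + ((-4*0*2)*s)*(4 + 6) = -3 + ((0*2)*s)*10 = -3 + (0*s)*10 = -3 + 0*10 = -3 + 0 = -3)
(120 + 1047)*r(6*(-13), 8) = (120 + 1047)*(-3) = 1167*(-3) = -3501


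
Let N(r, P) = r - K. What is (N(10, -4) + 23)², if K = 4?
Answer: 841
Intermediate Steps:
N(r, P) = -4 + r (N(r, P) = r - 1*4 = r - 4 = -4 + r)
(N(10, -4) + 23)² = ((-4 + 10) + 23)² = (6 + 23)² = 29² = 841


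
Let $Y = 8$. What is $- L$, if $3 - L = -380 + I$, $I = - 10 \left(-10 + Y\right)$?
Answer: $-363$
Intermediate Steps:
$I = 20$ ($I = - 10 \left(-10 + 8\right) = \left(-10\right) \left(-2\right) = 20$)
$L = 363$ ($L = 3 - \left(-380 + 20\right) = 3 - -360 = 3 + 360 = 363$)
$- L = \left(-1\right) 363 = -363$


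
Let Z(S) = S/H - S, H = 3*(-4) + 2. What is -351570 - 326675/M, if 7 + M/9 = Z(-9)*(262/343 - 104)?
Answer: -223339855055/635328 ≈ -3.5153e+5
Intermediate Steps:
H = -10 (H = -12 + 2 = -10)
Z(S) = -11*S/10 (Z(S) = S/(-10) - S = S*(-1/10) - S = -S/10 - S = -11*S/10)
M = -3176640/343 (M = -63 + 9*((-11/10*(-9))*(262/343 - 104)) = -63 + 9*(99*(262*(1/343) - 104)/10) = -63 + 9*(99*(262/343 - 104)/10) = -63 + 9*((99/10)*(-35410/343)) = -63 + 9*(-350559/343) = -63 - 3155031/343 = -3176640/343 ≈ -9261.3)
-351570 - 326675/M = -351570 - 326675/(-3176640/343) = -351570 - 326675*(-343)/3176640 = -351570 - 1*(-22409905/635328) = -351570 + 22409905/635328 = -223339855055/635328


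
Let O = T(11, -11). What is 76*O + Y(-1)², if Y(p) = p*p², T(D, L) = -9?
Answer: -683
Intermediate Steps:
O = -9
Y(p) = p³
76*O + Y(-1)² = 76*(-9) + ((-1)³)² = -684 + (-1)² = -684 + 1 = -683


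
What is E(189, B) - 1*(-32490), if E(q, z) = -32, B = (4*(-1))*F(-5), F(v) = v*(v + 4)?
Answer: 32458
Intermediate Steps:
F(v) = v*(4 + v)
B = -20 (B = (4*(-1))*(-5*(4 - 5)) = -(-20)*(-1) = -4*5 = -20)
E(189, B) - 1*(-32490) = -32 - 1*(-32490) = -32 + 32490 = 32458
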